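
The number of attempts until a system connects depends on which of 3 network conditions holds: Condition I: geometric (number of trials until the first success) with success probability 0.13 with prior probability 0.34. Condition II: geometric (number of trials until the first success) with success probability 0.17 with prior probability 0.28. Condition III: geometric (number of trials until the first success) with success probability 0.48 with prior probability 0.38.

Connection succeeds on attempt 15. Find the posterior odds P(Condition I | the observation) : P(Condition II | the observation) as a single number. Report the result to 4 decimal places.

Only the two components matter; the odds are (w_i f_i(x)) / (w_j f_j(x)).
Geometric probabilities:
  L_I = 0.13·(1−0.13)^14 = 0.13·0.142321 = 0.0185018
  L_II = 0.17·(1−0.17)^14 = 0.17·0.0736365 = 0.0125182
  L_III = 0.48·(1−0.48)^14 = 0.48·0.000105693 = 5.07327e-05
0.0062906 / 0.0035051 ≈ 1.7947

1.7947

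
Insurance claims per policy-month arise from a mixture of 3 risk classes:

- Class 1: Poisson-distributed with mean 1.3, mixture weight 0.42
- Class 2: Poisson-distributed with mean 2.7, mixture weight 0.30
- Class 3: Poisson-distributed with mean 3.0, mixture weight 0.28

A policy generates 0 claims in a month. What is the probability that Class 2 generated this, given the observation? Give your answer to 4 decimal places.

P(component k | x) = π_k·f_k(x) / marginal(x), where marginal(x) = Σ_j π_j·f_j(x).
Component likelihoods at x = 0 claims:
  p_1 = 0.272532
  p_2 = 0.0672055
  p_3 = 0.0497871
Multiply by the mixture weights:
  π_1·p_1 = 0.42 × 0.272532 = 0.114463
  π_2·p_2 = 0.30 × 0.0672055 = 0.0201617
  π_3·p_3 = 0.28 × 0.0497871 = 0.0139404
Sum: 0.114463 + 0.0201617 + 0.0139404 = 0.148565
P(Class 2 | data) ≈ 0.1357

0.1357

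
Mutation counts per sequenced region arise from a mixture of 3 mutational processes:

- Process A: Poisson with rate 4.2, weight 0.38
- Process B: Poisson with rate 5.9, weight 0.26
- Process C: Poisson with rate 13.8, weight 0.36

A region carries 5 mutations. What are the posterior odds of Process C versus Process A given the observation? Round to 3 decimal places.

0.025

Posterior odds = (π_i f_i(x)) / (π_j f_j(x)); the normalising sum cancels.
Component likelihoods at x = 5 mutations:
  f_A = e^(−4.2)·4.2^5/5! = 0.163316
  f_B = e^(−5.9)·5.9^5/5! = 0.163208
  f_C = e^(−13.8)·13.8^5/5! = 0.00423595
0.00152494 / 0.06206 ≈ 0.025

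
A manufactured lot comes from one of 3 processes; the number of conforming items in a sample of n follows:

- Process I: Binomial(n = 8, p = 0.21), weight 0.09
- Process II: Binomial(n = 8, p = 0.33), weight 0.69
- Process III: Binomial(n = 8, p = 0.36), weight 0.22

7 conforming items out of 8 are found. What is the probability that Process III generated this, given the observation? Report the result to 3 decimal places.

Apply Bayes' rule: the posterior for each component is proportional to its prior times its likelihood at x.
Binomial probabilities:
  f_I = 0.000113829
  f_II = 0.00228435
  f_III = 0.00401225
Multiply by the mixture weights:
  π_I·f_I = 0.09 × 0.000113829 = 1.02446e-05
  π_II·f_II = 0.69 × 0.00228435 = 0.0015762
  π_III·f_III = 0.22 × 0.00401225 = 0.000882694
Sum: 1.02446e-05 + 0.0015762 + 0.000882694 = 0.00246914
P(Process III | the observation) = 0.000882694 / 0.00246914 ≈ 0.357

0.357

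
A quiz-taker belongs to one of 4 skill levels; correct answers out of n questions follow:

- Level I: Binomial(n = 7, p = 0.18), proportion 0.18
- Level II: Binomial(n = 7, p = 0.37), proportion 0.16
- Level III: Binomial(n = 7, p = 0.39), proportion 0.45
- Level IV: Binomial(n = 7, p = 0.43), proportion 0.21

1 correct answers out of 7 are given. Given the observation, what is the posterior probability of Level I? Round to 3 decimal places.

P(component k | x) = P(Z=k)·f_k(x) / marginal(x), where marginal(x) = Σ_j P(Z=j)·f_j(x).
Evaluate each component's likelihood at the observed value:
  f_I = 0.383048
  f_II = 0.161936
  f_III = 0.140651
  f_IV = 0.103232
Weight by the priors:
  P(Z=I)·f_I = 0.18 × 0.383048 = 0.0689487
  P(Z=II)·f_II = 0.16 × 0.161936 = 0.0259097
  P(Z=III)·f_III = 0.45 × 0.140651 = 0.0632928
  P(Z=IV)·f_IV = 0.21 × 0.103232 = 0.0216788
Normaliser: 0.0689487 + 0.0259097 + 0.0632928 + 0.0216788 = 0.17983
So the posterior for Level I is 0.0689487 / 0.17983 ≈ 0.383.

0.383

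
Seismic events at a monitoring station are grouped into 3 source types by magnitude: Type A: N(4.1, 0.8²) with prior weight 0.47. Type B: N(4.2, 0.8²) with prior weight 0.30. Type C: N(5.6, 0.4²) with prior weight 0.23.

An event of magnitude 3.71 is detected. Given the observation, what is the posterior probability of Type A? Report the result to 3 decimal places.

Posterior ∝ prior × likelihood, so P(k | x) ∝ π_k f_k(x); normalise over all components.
Component likelihoods at x = 3.71:
  L_A = 0.442806
  L_B = 0.413386
  L_C = 1.41547e-05
Unnormalised posteriors:
  π_A·L_A = 0.47 × 0.442806 = 0.208119
  π_B·L_B = 0.30 × 0.413386 = 0.124016
  π_C·L_C = 0.23 × 1.41547e-05 = 3.25559e-06
Marginal: 0.208119 + 0.124016 + 3.25559e-06 = 0.332138
So the posterior for Type A is 0.208119 / 0.332138 ≈ 0.627.

0.627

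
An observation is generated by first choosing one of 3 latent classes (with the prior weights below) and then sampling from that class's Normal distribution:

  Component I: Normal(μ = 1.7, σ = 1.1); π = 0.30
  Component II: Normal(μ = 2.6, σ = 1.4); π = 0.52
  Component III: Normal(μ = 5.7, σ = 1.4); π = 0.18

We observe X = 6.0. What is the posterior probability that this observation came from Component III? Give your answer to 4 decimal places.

0.8651

The responsibility of component k is π_k f_k(x) divided by Σ_j π_j f_j(x).
Component likelihoods at x = 6.0:
  f_I = (1/(1.1·√(2π)))·exp(−(6.0−1.7)²/(2·1.1²)) = 0.362675·exp(-7.64050) = 0.000174298
  f_II = (1/(1.4·√(2π)))·exp(−(6.0−2.6)²/(2·1.4²)) = 0.284959·exp(-2.94898) = 0.0149299
  f_III = (1/(1.4·√(2π)))·exp(−(6.0−5.7)²/(2·1.4²)) = 0.284959·exp(-0.02296) = 0.278491
Prior × likelihood for each component:
  π_I·f_I = 0.30 × 0.000174298 = 5.22894e-05
  π_II·f_II = 0.52 × 0.0149299 = 0.00776354
  π_III·f_III = 0.18 × 0.278491 = 0.0501284
Marginal: 5.22894e-05 + 0.00776354 + 0.0501284 = 0.0579442
P(Component III | the observation) = 0.0501284 / 0.0579442 ≈ 0.8651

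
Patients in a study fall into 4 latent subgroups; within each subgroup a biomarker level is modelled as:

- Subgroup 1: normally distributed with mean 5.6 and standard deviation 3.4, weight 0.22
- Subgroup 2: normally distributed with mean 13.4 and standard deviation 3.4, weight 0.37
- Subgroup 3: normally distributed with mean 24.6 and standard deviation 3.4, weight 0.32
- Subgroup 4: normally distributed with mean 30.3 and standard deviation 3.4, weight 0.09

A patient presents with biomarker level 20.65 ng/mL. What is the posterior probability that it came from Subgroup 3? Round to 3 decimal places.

P(component k | x) = π_k·f_k(x) / marginal(x), where marginal(x) = Σ_j π_j·f_j(x).
Normal densities:
  p_1 = 6.52718e-06
  p_2 = 0.0120803
  p_3 = 0.0597514
  p_4 = 0.00209018
Prior × likelihood for each component:
  π_1·p_1 = 0.22 × 6.52718e-06 = 1.43598e-06
  π_2·p_2 = 0.37 × 0.0120803 = 0.00446971
  π_3·p_3 = 0.32 × 0.0597514 = 0.0191204
  π_4·p_4 = 0.09 × 0.00209018 = 0.000188116
Evidence: 1.43598e-06 + 0.00446971 + 0.0191204 + 0.000188116 = 0.0237797
So the posterior for Subgroup 3 is 0.0191204 / 0.0237797 ≈ 0.804.

0.804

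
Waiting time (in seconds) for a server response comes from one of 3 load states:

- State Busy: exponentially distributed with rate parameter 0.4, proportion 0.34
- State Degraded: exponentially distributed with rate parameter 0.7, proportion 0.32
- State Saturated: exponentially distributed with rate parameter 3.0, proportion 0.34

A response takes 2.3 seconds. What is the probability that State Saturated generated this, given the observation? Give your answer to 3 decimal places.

The responsibility of component k is π_k f_k(x) divided by Σ_j π_j f_j(x).
Component likelihoods at x = 2.3 seconds:
  p_Busy = 0.4·e^(−0.4·2.3) = 0.4·e^(−0.9200) = 0.159408
  p_Degraded = 0.7·e^(−0.7·2.3) = 0.7·e^(−1.6100) = 0.139921
  p_Saturated = 3.0·e^(−3.0·2.3) = 3.0·e^(−6.9000) = 0.00302336
Weight by the priors:
  π_Busy·p_Busy = 0.34 × 0.159408 = 0.0541986
  π_Degraded·p_Degraded = 0.32 × 0.139921 = 0.0447748
  π_Saturated·p_Saturated = 0.34 × 0.00302336 = 0.00102794
Normaliser: 0.0541986 + 0.0447748 + 0.00102794 = 0.100001
Responsibility of State Saturated: 0.00102794 / 0.100001 ≈ 0.010

0.010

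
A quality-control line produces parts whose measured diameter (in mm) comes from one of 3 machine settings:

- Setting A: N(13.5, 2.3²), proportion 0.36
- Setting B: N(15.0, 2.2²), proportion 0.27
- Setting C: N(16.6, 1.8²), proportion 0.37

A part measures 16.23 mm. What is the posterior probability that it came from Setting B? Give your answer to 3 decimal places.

The responsibility of component k is π_k f_k(x) divided by Σ_j π_j f_j(x).
Normal densities:
  f_A = 0.0857533
  f_B = 0.1551
  f_C = 0.217001
Multiply by the mixture weights:
  π_A·f_A = 0.36 × 0.0857533 = 0.0308712
  π_B·f_B = 0.27 × 0.1551 = 0.0418769
  π_C·f_C = 0.37 × 0.217001 = 0.0802905
Evidence: 0.0308712 + 0.0418769 + 0.0802905 = 0.153039
P(Setting B | the observation) ≈ 0.274

0.274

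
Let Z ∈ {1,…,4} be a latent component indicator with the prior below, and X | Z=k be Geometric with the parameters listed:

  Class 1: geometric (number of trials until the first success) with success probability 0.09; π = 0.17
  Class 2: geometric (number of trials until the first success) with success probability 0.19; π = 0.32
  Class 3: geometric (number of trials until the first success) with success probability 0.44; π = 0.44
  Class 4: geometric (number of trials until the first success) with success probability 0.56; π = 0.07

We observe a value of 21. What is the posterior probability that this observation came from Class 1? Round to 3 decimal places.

P(component k | x) = P(Z=k)·f_k(x) / marginal(x), where marginal(x) = Σ_j P(Z=j)·f_j(x).
Evaluate each component's likelihood at the observed value:
  p_1 = 0.013648
  p_2 = 0.00280837
  p_3 = 4.04775e-06
  p_4 = 4.1423e-08
Multiply by the mixture weights:
  P(Z=1)·p_1 = 0.17 × 0.013648 = 0.00232017
  P(Z=2)·p_2 = 0.32 × 0.00280837 = 0.000898678
  P(Z=3)·p_3 = 0.44 × 4.04775e-06 = 1.78101e-06
  P(Z=4)·p_4 = 0.07 × 4.1423e-08 = 2.89961e-09
Denominator: 0.00232017 + 0.000898678 + 1.78101e-06 + 2.89961e-09 = 0.00322063
So the posterior for Class 1 is 0.00232017 / 0.00322063 ≈ 0.720.

0.720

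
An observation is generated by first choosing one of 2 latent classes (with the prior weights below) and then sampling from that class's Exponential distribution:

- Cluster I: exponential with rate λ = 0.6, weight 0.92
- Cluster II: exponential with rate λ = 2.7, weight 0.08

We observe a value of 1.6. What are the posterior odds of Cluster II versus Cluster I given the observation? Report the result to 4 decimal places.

0.0136

Only the two components matter; the odds are (π_i f_i(x)) / (π_j f_j(x)).
Evaluate each component's likelihood at the observed value:
  L_I = 0.6·e^(−0.6·1.6) = 0.6·e^(−0.9600) = 0.229736
  L_II = 2.7·e^(−2.7·1.6) = 2.7·e^(−4.3200) = 0.0359097
Posterior odds = (π_II·L_II) / (π_I·L_I) = (0.08·0.0359097) / (0.92·0.229736) = 0.00287277 / 0.211357 ≈ 0.0136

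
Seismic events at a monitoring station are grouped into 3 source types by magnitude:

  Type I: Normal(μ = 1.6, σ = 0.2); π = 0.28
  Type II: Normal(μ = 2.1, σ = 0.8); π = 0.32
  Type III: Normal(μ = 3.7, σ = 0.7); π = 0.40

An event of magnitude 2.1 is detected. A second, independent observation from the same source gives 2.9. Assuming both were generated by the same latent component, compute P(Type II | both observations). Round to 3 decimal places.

0.907

Posterior ∝ prior × likelihood, so P(k | x) ∝ P(Z=k) f_k(x); normalise over all components.
Since both observations come from the same component, the likelihood for component k is f_k(x₁)·f_k(x₂).
  p_I = [(1/(0.2·√(2π)))·exp(−(2.1−1.6)²/(2·0.2²)) = 1.994711·exp(-3.12500) = 0.0876415] × [1.33478e-09] = 1.16982e-10
  p_II = [(1/(0.8·√(2π)))·exp(−(2.1−2.1)²/(2·0.8²)) = 0.498678·exp(-0.00000) = 0.498678] × [0.302463] = 0.150832
  p_III = [(1/(0.7·√(2π)))·exp(−(2.1−3.7)²/(2·0.7²)) = 0.569918·exp(-2.61224) = 0.0418147] × [0.296614] = 0.0124028
Unnormalised posteriors:
  P(Z=I)·p_I = 0.28 × 1.16982e-10 = 3.2755e-11
  P(Z=II)·p_II = 0.32 × 0.150832 = 0.0482662
  P(Z=III)·p_III = 0.40 × 0.0124028 = 0.00496112
Sum: 3.2755e-11 + 0.0482662 + 0.00496112 = 0.0532273
Responsibility of Type II: 0.0482662 / 0.0532273 ≈ 0.907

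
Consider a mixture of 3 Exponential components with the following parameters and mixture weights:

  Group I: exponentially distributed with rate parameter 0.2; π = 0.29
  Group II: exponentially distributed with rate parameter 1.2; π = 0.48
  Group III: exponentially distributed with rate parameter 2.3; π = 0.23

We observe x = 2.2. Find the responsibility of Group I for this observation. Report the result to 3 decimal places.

0.457

P(component k | x) = w_k·f_k(x) / marginal(x), where marginal(x) = Σ_j w_j·f_j(x).
Evaluate each component's likelihood at the observed value:
  L_I = 0.2·e^(−0.2·2.2) = 0.2·e^(−0.4400) = 0.128807
  L_II = 1.2·e^(−1.2·2.2) = 1.2·e^(−2.6400) = 0.0856335
  L_III = 2.3·e^(−2.3·2.2) = 2.3·e^(−5.0600) = 0.0145948
Prior × likelihood for each component:
  w_I·L_I = 0.29 × 0.128807 = 0.0373541
  w_II·L_II = 0.48 × 0.0856335 = 0.0411041
  w_III·L_III = 0.23 × 0.0145948 = 0.0033568
Sum: 0.0373541 + 0.0411041 + 0.0033568 = 0.081815
Responsibility of Group I: 0.0373541 / 0.081815 ≈ 0.457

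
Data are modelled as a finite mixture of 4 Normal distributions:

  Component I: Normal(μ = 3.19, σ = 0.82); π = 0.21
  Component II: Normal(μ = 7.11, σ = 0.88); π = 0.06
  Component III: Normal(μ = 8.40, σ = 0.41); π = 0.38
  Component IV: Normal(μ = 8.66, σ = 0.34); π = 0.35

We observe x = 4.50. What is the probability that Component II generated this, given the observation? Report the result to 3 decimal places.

P(component k | x) = w_k·f_k(x) / marginal(x), where marginal(x) = Σ_j w_j·f_j(x).
Component likelihoods at x = 4.50:
  L_I = 0.135798
  L_II = 0.00557528
  L_III = 2.18898e-20
  L_IV = 3.64723e-33
Multiply by the mixture weights:
  w_I·L_I = 0.21 × 0.135798 = 0.0285175
  w_II·L_II = 0.06 × 0.00557528 = 0.000334517
  w_III·L_III = 0.38 × 2.18898e-20 = 8.31811e-21
  w_IV·L_IV = 0.35 × 3.64723e-33 = 1.27653e-33
Evidence: 0.0285175 + 0.000334517 + 8.31811e-21 + 1.27653e-33 = 0.0288521
P(Component II | data) = 0.000334517 / 0.0288521 ≈ 0.012

0.012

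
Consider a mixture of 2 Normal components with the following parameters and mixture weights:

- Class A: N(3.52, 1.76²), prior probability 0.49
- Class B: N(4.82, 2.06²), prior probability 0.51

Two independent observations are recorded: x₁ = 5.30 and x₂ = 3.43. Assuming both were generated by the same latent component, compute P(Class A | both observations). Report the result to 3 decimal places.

By Bayes' theorem, P(k | x) = π_k f_k(x) / Σ_j π_j f_j(x).
Since both observations come from the same component, the likelihood for component k is f_k(x₁)·f_k(x₂).
  p_A = [(1/(1.76·√(2π)))·exp(−(5.30−3.52)²/(2·1.76²)) = 0.226672·exp(-0.51143) = 0.135921] × [0.226376] = 0.0307692
  p_B = [(1/(2.06·√(2π)))·exp(−(5.30−4.82)²/(2·2.06²)) = 0.193661·exp(-0.02715) = 0.188475] × [0.154233] = 0.029069
Unnormalised posteriors:
  π_A·p_A = 0.49 × 0.0307692 = 0.0150769
  π_B·p_B = 0.51 × 0.029069 = 0.0148252
Marginal: 0.0150769 + 0.0148252 = 0.0299021
P(Class A | x) = 0.0150769 / 0.0299021 ≈ 0.504

0.504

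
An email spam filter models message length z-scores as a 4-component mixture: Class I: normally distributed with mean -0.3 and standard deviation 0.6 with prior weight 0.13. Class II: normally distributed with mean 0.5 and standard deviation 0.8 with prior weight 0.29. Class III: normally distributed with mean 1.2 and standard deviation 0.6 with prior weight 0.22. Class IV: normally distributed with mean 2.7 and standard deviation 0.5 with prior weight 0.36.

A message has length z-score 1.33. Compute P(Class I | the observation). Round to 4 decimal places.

The responsibility of component k is π_k f_k(x) divided by Σ_j π_j f_j(x).
Normal densities:
  f_I = (1/(0.6·√(2π)))·exp(−(1.33−-0.3)²/(2·0.6²)) = 0.664904·exp(-3.69014) = 0.0166017
  f_II = (1/(0.8·√(2π)))·exp(−(1.33−0.5)²/(2·0.8²)) = 0.498678·exp(-0.53820) = 0.291126
  f_III = (1/(0.6·√(2π)))·exp(−(1.33−1.2)²/(2·0.6²)) = 0.664904·exp(-0.02347) = 0.649479
  f_IV = (1/(0.5·√(2π)))·exp(−(1.33−2.7)²/(2·0.5²)) = 0.797885·exp(-3.75380) = 0.0186933
Multiply by the mixture weights:
  π_I·f_I = 0.13 × 0.0166017 = 0.00215822
  π_II·f_II = 0.29 × 0.291126 = 0.0844266
  π_III·f_III = 0.22 × 0.649479 = 0.142885
  π_IV·f_IV = 0.36 × 0.0186933 = 0.00672958
Marginal: 0.00215822 + 0.0844266 + 0.142885 + 0.00672958 = 0.2362
Responsibility of Class I: 0.00215822 / 0.2362 ≈ 0.0091

0.0091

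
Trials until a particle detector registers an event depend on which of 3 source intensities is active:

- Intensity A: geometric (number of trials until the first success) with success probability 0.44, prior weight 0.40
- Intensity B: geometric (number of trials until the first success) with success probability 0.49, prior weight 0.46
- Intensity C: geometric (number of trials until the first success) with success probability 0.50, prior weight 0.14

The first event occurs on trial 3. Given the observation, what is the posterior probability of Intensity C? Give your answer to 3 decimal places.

0.133

P(component k | x) = π_k·f_k(x) / marginal(x), where marginal(x) = Σ_j π_j·f_j(x).
Evaluate each component's likelihood at the observed value:
  L_A = 0.137984
  L_B = 0.127449
  L_C = 0.125
Prior × likelihood for each component:
  π_A·L_A = 0.40 × 0.137984 = 0.0551936
  π_B·L_B = 0.46 × 0.127449 = 0.0586265
  π_C·L_C = 0.14 × 0.125 = 0.0175
Sum: 0.0551936 + 0.0586265 + 0.0175 = 0.13132
P(Intensity C | the observation) = 0.0175 / 0.13132 ≈ 0.133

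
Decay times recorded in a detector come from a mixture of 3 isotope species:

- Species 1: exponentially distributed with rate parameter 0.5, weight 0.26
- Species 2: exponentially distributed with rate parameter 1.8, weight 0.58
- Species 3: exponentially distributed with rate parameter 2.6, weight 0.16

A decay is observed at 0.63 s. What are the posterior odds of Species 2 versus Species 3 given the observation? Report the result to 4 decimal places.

4.1542

Posterior odds = (w_i f_i(x)) / (w_j f_j(x)); the normalising sum cancels.
Evaluate each component's likelihood at the observed value:
  f_1 = 0.5·e^(−0.5·0.63) = 0.5·e^(−0.3150) = 0.364894
  f_2 = 1.8·e^(−1.8·0.63) = 1.8·e^(−1.1340) = 0.579139
  f_3 = 2.6·e^(−2.6·0.63) = 2.6·e^(−1.6380) = 0.505358
0.3359 / 0.0808573 ≈ 4.1542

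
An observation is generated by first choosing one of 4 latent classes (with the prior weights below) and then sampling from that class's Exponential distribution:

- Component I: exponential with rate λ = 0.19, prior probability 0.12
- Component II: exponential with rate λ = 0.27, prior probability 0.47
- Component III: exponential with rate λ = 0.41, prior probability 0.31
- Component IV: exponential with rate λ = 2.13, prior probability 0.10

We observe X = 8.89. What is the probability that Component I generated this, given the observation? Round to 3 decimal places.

0.221

Apply Bayes' rule: the posterior for each component is proportional to its prior times its likelihood at x.
Component likelihoods at x = 8.89:
  L_I = 0.19·e^(−0.19·8.89) = 0.19·e^(−1.6891) = 0.0350903
  L_II = 0.27·e^(−0.27·8.89) = 0.27·e^(−2.4003) = 0.0244865
  L_III = 0.41·e^(−0.41·8.89) = 0.41·e^(−3.6449) = 0.0107108
  L_IV = 2.13·e^(−2.13·8.89) = 2.13·e^(−18.9357) = 1.27265e-08
Prior × likelihood for each component:
  π_I·L_I = 0.12 × 0.0350903 = 0.00421083
  π_II·L_II = 0.47 × 0.0244865 = 0.0115087
  π_III·L_III = 0.31 × 0.0107108 = 0.00332036
  π_IV·L_IV = 0.10 × 1.27265e-08 = 1.27265e-09
Sum: 0.00421083 + 0.0115087 + 0.00332036 + 1.27265e-09 = 0.0190399
P(Component I | data) ≈ 0.221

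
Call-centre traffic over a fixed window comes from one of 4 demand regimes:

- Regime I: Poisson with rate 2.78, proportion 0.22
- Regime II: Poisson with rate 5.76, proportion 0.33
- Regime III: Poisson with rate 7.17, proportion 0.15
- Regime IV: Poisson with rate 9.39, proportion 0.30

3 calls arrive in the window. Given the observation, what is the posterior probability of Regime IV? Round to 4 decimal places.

Posterior ∝ prior × likelihood, so P(k | x) ∝ P(Z=k) f_k(x); normalise over all components.
Component likelihoods at x = 3 calls:
  p_I = e^(−2.78)·2.78^3/3! = 0.222149
  p_II = e^(−5.76)·5.76^3/3! = 0.100364
  p_III = e^(−7.17)·7.17^3/3! = 0.0472623
  p_IV = e^(−9.39)·9.39^3/3! = 0.0115298
Multiply by the mixture weights:
  P(Z=I)·p_I = 0.22 × 0.222149 = 0.0488728
  P(Z=II)·p_II = 0.33 × 0.100364 = 0.0331203
  P(Z=III)·p_III = 0.15 × 0.0472623 = 0.00708934
  P(Z=IV)·p_IV = 0.30 × 0.0115298 = 0.00345893
Evidence: 0.0488728 + 0.0331203 + 0.00708934 + 0.00345893 = 0.0925413
P(Regime IV | x) = 0.00345893 / 0.0925413 ≈ 0.0374

0.0374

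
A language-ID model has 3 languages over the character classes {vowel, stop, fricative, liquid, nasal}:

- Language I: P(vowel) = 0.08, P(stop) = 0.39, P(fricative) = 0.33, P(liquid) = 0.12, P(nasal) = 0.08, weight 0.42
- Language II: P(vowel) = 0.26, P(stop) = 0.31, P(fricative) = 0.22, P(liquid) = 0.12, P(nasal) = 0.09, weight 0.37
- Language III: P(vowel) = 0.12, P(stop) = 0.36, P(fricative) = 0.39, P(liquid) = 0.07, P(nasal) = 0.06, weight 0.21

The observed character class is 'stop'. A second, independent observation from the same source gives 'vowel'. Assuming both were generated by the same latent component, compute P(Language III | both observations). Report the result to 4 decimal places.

By Bayes' theorem, P(k | x) = w_k f_k(x) / Σ_j w_j f_j(x).
Since both observations come from the same component, the likelihood for component k is f_k(x₁)·f_k(x₂).
  f_I = [0.39] × [0.08] = 0.0312
  f_II = [0.31] × [0.26] = 0.0806
  f_III = [0.36] × [0.12] = 0.0432
Multiply by the mixture weights:
  w_I·f_I = 0.42 × 0.0312 = 0.013104
  w_II·f_II = 0.37 × 0.0806 = 0.029822
  w_III·f_III = 0.21 × 0.0432 = 0.009072
Denominator: 0.013104 + 0.029822 + 0.009072 = 0.051998
P(Language III | x₁, x₂) = 0.009072 / 0.051998 ≈ 0.1745

0.1745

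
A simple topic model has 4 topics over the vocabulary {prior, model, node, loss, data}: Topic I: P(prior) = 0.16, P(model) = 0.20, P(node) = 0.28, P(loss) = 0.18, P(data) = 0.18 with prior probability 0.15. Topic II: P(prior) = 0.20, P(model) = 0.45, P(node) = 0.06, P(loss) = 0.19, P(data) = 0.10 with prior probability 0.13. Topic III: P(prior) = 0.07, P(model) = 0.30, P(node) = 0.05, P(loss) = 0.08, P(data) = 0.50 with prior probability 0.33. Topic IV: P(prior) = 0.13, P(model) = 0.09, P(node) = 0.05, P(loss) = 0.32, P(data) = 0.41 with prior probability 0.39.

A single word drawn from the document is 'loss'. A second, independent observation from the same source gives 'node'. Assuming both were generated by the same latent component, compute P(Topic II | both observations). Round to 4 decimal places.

0.0893

Apply Bayes' rule: the posterior for each component is proportional to its prior times its likelihood at x.
Since both observations come from the same component, the likelihood for component k is f_k(x₁)·f_k(x₂).
  p_I = [P(loss | comp) = 0.18] × [0.28] = 0.0504
  p_II = [P(loss | comp) = 0.19] × [0.06] = 0.0114
  p_III = [P(loss | comp) = 0.08] × [0.05] = 0.004
  p_IV = [P(loss | comp) = 0.32] × [0.05] = 0.016
Prior × likelihood for each component:
  w_I·p_I = 0.15 × 0.0504 = 0.00756
  w_II·p_II = 0.13 × 0.0114 = 0.001482
  w_III·p_III = 0.33 × 0.004 = 0.00132
  w_IV·p_IV = 0.39 × 0.016 = 0.00624
Evidence: 0.00756 + 0.001482 + 0.00132 + 0.00624 = 0.016602
So the posterior for Topic II is 0.001482 / 0.016602 ≈ 0.0893.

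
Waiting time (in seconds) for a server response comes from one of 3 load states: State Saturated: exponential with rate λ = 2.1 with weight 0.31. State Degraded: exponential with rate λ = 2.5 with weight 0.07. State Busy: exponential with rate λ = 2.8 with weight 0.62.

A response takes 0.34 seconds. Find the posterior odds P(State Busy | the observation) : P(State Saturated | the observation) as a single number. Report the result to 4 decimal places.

2.1019

Only the two components matter; the odds are (w_i f_i(x)) / (w_j f_j(x)).
Evaluate each component's likelihood at the observed value:
  f_Saturated = 1.02833
  f_Degraded = 1.06854
  f_Busy = 1.08071
0.670041 / 0.318783 ≈ 2.1019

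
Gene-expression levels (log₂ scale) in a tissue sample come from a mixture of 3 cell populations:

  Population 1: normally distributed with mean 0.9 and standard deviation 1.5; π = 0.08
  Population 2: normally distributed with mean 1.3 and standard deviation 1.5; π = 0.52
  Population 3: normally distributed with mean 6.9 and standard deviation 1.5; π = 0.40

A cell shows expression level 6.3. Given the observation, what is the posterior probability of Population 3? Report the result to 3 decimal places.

By Bayes' theorem, P(k | x) = w_k f_k(x) / Σ_j w_j f_j(x).
Evaluate each component's likelihood at the observed value:
  p_1 = (1/(1.5·√(2π)))·exp(−(6.3−0.9)²/(2·1.5²)) = 0.265962·exp(-6.48000) = 0.000407935
  p_2 = (1/(1.5·√(2π)))·exp(−(6.3−1.3)²/(2·1.5²)) = 0.265962·exp(-5.55556) = 0.00102819
  p_3 = (1/(1.5·√(2π)))·exp(−(6.3−6.9)²/(2·1.5²)) = 0.265962·exp(-0.08000) = 0.245513
Unnormalised posteriors:
  w_1·p_1 = 0.08 × 0.000407935 = 3.26348e-05
  w_2·p_2 = 0.52 × 0.00102819 = 0.000534657
  w_3·p_3 = 0.40 × 0.245513 = 0.0982054
Evidence: 3.26348e-05 + 0.000534657 + 0.0982054 = 0.0987727
P(Population 3 | 6.3) ≈ 0.994

0.994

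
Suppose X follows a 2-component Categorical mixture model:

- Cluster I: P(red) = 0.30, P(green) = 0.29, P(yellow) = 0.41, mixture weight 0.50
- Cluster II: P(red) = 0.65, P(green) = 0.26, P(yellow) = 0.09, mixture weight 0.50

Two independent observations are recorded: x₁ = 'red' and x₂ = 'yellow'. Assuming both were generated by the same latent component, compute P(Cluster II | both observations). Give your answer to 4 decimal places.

The responsibility of component k is w_k f_k(x) divided by Σ_j w_j f_j(x).
Since both observations come from the same component, the likelihood for component k is f_k(x₁)·f_k(x₂).
  p_I = [0.3] × [0.41] = 0.123
  p_II = [0.65] × [0.09] = 0.0585
Multiply by the mixture weights:
  w_I·p_I = 0.50 × 0.123 = 0.0615
  w_II·p_II = 0.50 × 0.0585 = 0.02925
Denominator: 0.0615 + 0.02925 = 0.09075
P(Cluster II | x) ≈ 0.3223

0.3223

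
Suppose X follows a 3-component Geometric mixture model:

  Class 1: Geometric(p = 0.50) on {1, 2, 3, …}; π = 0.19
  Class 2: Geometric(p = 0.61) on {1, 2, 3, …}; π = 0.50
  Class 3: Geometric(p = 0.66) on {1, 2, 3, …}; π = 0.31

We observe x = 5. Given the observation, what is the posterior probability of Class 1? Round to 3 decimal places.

By Bayes' theorem, P(k | x) = π_k f_k(x) / Σ_j π_j f_j(x).
Geometric probabilities:
  L_1 = 0.03125
  L_2 = 0.014112
  L_3 = 0.00881982
Unnormalised posteriors:
  π_1·L_1 = 0.19 × 0.03125 = 0.0059375
  π_2·L_2 = 0.50 × 0.014112 = 0.007056
  π_3·L_3 = 0.31 × 0.00881982 = 0.00273414
Denominator: 0.0059375 + 0.007056 + 0.00273414 = 0.0157276
P(Class 1 | x) = 0.0059375 / 0.0157276 ≈ 0.378

0.378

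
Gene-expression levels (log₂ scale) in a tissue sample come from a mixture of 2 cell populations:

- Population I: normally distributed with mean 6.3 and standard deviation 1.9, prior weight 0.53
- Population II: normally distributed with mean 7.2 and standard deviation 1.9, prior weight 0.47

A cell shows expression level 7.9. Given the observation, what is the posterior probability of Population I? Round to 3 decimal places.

Apply Bayes' rule: the posterior for each component is proportional to its prior times its likelihood at x.
Evaluate each component's likelihood at the observed value:
  f_I = (1/(1.9·√(2π)))·exp(−(7.9−6.3)²/(2·1.9²)) = 0.209970·exp(-0.35457) = 0.147288
  f_II = (1/(1.9·√(2π)))·exp(−(7.9−7.2)²/(2·1.9²)) = 0.209970·exp(-0.06787) = 0.196192
Multiply by the mixture weights:
  P(Z=I)·f_I = 0.53 × 0.147288 = 0.0780628
  P(Z=II)·f_II = 0.47 × 0.196192 = 0.0922104
Sum: 0.0780628 + 0.0922104 = 0.170273
Responsibility of Population I: 0.0780628 / 0.170273 ≈ 0.458

0.458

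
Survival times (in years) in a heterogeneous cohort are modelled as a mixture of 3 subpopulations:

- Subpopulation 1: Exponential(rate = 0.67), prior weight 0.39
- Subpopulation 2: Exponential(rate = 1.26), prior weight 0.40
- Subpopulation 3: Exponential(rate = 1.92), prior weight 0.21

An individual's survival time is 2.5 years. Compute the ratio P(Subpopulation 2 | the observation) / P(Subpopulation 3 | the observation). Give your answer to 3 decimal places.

6.509

Since P(k|x) ∝ P(Z=k) f_k(x), the posterior odds are P(Z=i) f_i(x) / (P(Z=j) f_j(x)).
Component likelihoods at x = 2.5 years:
  L_1 = 0.125496
  L_2 = 0.0539937
  L_3 = 0.0158011
Posterior odds = (P(Z=2)·L_2) / (P(Z=3)·L_3) = (0.40·0.0539937) / (0.21·0.0158011) = 0.0215975 / 0.00331823 ≈ 6.509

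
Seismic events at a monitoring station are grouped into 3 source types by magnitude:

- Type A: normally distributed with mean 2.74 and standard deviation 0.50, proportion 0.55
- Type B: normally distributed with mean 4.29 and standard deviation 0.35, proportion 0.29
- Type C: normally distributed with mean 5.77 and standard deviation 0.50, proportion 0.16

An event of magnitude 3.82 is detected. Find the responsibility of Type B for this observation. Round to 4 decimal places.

0.7588

Posterior ∝ prior × likelihood, so P(k | x) ∝ π_k f_k(x); normalise over all components.
Evaluate each component's likelihood at the observed value:
  f_A = 0.0774137
  f_B = 0.462666
  f_C = 0.000397311
Multiply by the mixture weights:
  π_A·f_A = 0.55 × 0.0774137 = 0.0425775
  π_B·f_B = 0.29 × 0.462666 = 0.134173
  π_C·f_C = 0.16 × 0.000397311 = 6.35698e-05
Evidence: 0.0425775 + 0.134173 + 6.35698e-05 = 0.176814
P(Type B | x) ≈ 0.7588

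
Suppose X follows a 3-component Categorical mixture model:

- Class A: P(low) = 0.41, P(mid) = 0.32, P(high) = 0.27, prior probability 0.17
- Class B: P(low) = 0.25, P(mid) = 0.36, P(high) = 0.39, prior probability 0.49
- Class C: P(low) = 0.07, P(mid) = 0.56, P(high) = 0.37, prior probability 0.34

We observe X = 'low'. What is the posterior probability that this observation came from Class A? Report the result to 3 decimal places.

0.323

P(component k | x) = w_k·f_k(x) / marginal(x), where marginal(x) = Σ_j w_j·f_j(x).
Evaluate each component's likelihood at the observed value:
  f_A = P(low | comp) = 0.41
  f_B = P(low | comp) = 0.25
  f_C = P(low | comp) = 0.07
Unnormalised posteriors:
  w_A·f_A = 0.17 × 0.41 = 0.0697
  w_B·f_B = 0.49 × 0.25 = 0.1225
  w_C·f_C = 0.34 × 0.07 = 0.0238
Normaliser: 0.0697 + 0.1225 + 0.0238 = 0.216
Responsibility of Class A: 0.0697 / 0.216 ≈ 0.323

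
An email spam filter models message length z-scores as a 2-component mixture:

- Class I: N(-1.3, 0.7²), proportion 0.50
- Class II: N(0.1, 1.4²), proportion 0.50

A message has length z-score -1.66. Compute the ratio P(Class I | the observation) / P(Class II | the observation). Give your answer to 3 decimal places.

3.862

The posterior odds equal the prior odds times the likelihood ratio: (P(Z=i)/P(Z=j))·(f_i(x)/f_j(x)).
Component likelihoods at x = -1.66:
  f_I = 0.49932
  f_II = 0.129301
Odds = (0.50/0.50) × (0.49932/0.129301) = 1 × 3.8617 ≈ 3.862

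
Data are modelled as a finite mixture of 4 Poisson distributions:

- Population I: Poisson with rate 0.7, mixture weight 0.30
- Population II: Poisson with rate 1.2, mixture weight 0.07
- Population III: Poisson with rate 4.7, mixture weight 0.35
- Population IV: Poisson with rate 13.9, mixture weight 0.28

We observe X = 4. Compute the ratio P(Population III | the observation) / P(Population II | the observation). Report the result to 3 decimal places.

35.531

Only the two components matter; the odds are (π_i f_i(x)) / (π_j f_j(x)).
Poisson probabilities:
  f_I = 0.00496792
  f_II = 0.0260232
  f_III = 0.184925
  f_IV = 0.0014294
Posterior odds = (π_III·f_III) / (π_II·f_II) = (0.35·0.184925) / (0.07·0.0260232) = 0.0647238 / 0.00182162 ≈ 35.531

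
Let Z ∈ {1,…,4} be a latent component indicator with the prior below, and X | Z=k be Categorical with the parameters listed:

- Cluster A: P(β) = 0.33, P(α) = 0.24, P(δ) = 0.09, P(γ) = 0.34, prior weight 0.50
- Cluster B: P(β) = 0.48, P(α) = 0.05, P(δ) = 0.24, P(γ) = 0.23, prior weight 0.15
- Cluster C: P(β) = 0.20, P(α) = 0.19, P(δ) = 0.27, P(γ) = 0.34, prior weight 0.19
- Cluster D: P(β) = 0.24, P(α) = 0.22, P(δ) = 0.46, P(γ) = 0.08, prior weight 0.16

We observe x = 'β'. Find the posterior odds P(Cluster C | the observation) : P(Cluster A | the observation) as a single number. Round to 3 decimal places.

Only the two components matter; the odds are (w_i f_i(x)) / (w_j f_j(x)).
Categorical probabilities:
  p_A = 0.33
  p_B = 0.48
  p_C = 0.2
  p_D = 0.24
Odds = (0.19/0.50) × (0.2/0.33) = 0.38 × 0.606061 ≈ 0.230

0.230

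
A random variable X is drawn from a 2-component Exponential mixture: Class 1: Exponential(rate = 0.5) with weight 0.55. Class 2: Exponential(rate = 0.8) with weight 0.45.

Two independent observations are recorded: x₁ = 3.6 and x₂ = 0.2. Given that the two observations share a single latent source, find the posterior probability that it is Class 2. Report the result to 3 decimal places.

By Bayes' theorem, P(k | x) = π_k f_k(x) / Σ_j π_j f_j(x).
Since both observations come from the same component, the likelihood for component k is f_k(x₁)·f_k(x₂).
  L_1 = [0.0826494] × [0.452419] = 0.0373922
  L_2 = [0.0449078] × [0.681715] = 0.0306143
Weight by the priors:
  π_1·L_1 = 0.55 × 0.0373922 = 0.0205657
  π_2·L_2 = 0.45 × 0.0306143 = 0.0137764
Marginal: 0.0205657 + 0.0137764 = 0.0343421
So the posterior for Class 2 is 0.0137764 / 0.0343421 ≈ 0.401.

0.401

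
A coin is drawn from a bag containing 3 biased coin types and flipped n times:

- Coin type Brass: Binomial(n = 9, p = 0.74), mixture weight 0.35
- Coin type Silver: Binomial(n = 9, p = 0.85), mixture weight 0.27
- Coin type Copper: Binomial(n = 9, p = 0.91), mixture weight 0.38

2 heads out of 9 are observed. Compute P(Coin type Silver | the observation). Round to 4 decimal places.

0.0212

P(component k | x) = P(Z=k)·f_k(x) / marginal(x), where marginal(x) = Σ_j P(Z=j)·f_j(x).
Evaluate each component's likelihood at the observed value:
  f_Brass = C(9,2)·0.74^2·0.26^7 = 36·0.5476·8.03181e-05 = 0.00158336
  f_Silver = C(9,2)·0.85^2·0.15^7 = 36·0.7225·1.70859e-06 = 4.44405e-05
  f_Copper = C(9,2)·0.91^2·0.09^7 = 36·0.8281·4.78297e-08 = 1.42588e-06
Unnormalised posteriors:
  P(Z=Brass)·f_Brass = 0.35 × 0.00158336 = 0.000554176
  P(Z=Silver)·f_Silver = 0.27 × 4.44405e-05 = 1.19989e-05
  P(Z=Copper)·f_Copper = 0.38 × 1.42588e-06 = 5.41834e-07
Sum: 0.000554176 + 1.19989e-05 + 5.41834e-07 = 0.000566716
Responsibility of Coin type Silver: 1.19989e-05 / 0.000566716 ≈ 0.0212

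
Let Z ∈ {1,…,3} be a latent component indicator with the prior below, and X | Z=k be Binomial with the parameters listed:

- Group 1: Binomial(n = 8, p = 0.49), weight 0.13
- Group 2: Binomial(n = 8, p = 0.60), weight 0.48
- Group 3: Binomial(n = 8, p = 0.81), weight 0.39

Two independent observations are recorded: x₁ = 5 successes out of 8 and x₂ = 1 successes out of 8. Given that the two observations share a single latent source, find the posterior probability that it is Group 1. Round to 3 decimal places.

0.476

Posterior ∝ prior × likelihood, so P(k | x) ∝ P(Z=k) f_k(x); normalise over all components.
Since both observations come from the same component, the likelihood for component k is f_k(x₁)·f_k(x₂).
  p_1 = [C(8,5)·0.49^5·0.51^3 = 56·0.0282475·0.132651 = 0.209835] × [0.0351785] = 0.0073817
  p_2 = [C(8,5)·0.60^5·0.40^3 = 56·0.07776·0.064 = 0.278692] × [0.00786432] = 0.00219172
  p_3 = [C(8,5)·0.81^5·0.19^3 = 56·0.348678·0.006859 = 0.133929] × [5.79229e-05] = 7.75754e-06
Weight by the priors:
  P(Z=1)·p_1 = 0.13 × 0.0073817 = 0.000959621
  P(Z=2)·p_2 = 0.48 × 0.00219172 = 0.00105203
  P(Z=3)·p_3 = 0.39 × 7.75754e-06 = 3.02544e-06
Marginal: 0.000959621 + 0.00105203 + 3.02544e-06 = 0.00201467
Responsibility of Group 1: 0.000959621 / 0.00201467 ≈ 0.476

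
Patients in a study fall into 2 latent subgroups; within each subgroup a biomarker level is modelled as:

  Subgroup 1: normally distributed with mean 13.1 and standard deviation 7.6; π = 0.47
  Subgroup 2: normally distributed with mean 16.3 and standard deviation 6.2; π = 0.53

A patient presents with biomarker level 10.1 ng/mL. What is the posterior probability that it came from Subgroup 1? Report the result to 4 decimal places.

0.5246

Apply Bayes' rule: the posterior for each component is proportional to its prior times its likelihood at x.
Evaluate each component's likelihood at the observed value:
  L_1 = 0.048558
  L_2 = 0.0390275
Prior × likelihood for each component:
  w_1·L_1 = 0.47 × 0.048558 = 0.0228223
  w_2·L_2 = 0.53 × 0.0390275 = 0.0206846
Marginal: 0.0228223 + 0.0206846 = 0.0435069
P(Subgroup 1 | 10.1 ng/mL) ≈ 0.5246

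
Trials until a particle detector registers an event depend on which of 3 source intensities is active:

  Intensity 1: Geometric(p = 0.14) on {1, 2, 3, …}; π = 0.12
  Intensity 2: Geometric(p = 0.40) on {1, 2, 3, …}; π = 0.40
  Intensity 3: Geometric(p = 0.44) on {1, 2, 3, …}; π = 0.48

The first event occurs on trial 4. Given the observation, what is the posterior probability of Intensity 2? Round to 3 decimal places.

Apply Bayes' rule: the posterior for each component is proportional to its prior times its likelihood at x.
Geometric probabilities:
  f_1 = 0.0890478
  f_2 = 0.0864
  f_3 = 0.077271
Unnormalised posteriors:
  π_1·f_1 = 0.12 × 0.0890478 = 0.0106857
  π_2·f_2 = 0.40 × 0.0864 = 0.03456
  π_3·f_3 = 0.48 × 0.077271 = 0.0370901
Normaliser: 0.0106857 + 0.03456 + 0.0370901 = 0.0823358
So the posterior for Intensity 2 is 0.03456 / 0.0823358 ≈ 0.420.

0.420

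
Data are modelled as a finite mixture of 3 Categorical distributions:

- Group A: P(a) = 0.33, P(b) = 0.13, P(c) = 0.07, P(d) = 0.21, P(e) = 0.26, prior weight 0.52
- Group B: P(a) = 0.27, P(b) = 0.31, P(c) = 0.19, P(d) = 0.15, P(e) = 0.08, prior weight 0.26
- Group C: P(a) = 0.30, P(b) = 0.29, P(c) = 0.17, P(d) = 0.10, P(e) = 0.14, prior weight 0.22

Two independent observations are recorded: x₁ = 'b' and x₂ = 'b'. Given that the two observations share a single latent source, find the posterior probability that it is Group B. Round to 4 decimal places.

0.4780

Apply Bayes' rule: the posterior for each component is proportional to its prior times its likelihood at x.
Since both observations come from the same component, the likelihood for component k is f_k(x₁)·f_k(x₂).
  f_A = [P(b | comp) = 0.13] × [0.13] = 0.0169
  f_B = [P(b | comp) = 0.31] × [0.31] = 0.0961
  f_C = [P(b | comp) = 0.29] × [0.29] = 0.0841
Prior × likelihood for each component:
  π_A·f_A = 0.52 × 0.0169 = 0.008788
  π_B·f_B = 0.26 × 0.0961 = 0.024986
  π_C·f_C = 0.22 × 0.0841 = 0.018502
Evidence: 0.008788 + 0.024986 + 0.018502 = 0.052276
So the posterior for Group B is 0.024986 / 0.052276 ≈ 0.4780.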